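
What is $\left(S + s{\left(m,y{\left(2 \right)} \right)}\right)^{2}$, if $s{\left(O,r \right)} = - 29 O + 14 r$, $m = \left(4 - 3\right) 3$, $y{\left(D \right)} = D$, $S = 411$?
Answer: $123904$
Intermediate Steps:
$m = 3$ ($m = 1 \cdot 3 = 3$)
$\left(S + s{\left(m,y{\left(2 \right)} \right)}\right)^{2} = \left(411 + \left(\left(-29\right) 3 + 14 \cdot 2\right)\right)^{2} = \left(411 + \left(-87 + 28\right)\right)^{2} = \left(411 - 59\right)^{2} = 352^{2} = 123904$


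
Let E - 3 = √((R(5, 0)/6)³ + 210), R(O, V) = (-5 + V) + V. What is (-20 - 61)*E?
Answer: -243 - 9*√271410/4 ≈ -1415.2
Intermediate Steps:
R(O, V) = -5 + 2*V
E = 3 + √271410/36 (E = 3 + √(((-5 + 2*0)/6)³ + 210) = 3 + √(((-5 + 0)*(⅙))³ + 210) = 3 + √((-5*⅙)³ + 210) = 3 + √((-⅚)³ + 210) = 3 + √(-125/216 + 210) = 3 + √(45235/216) = 3 + √271410/36 ≈ 17.471)
(-20 - 61)*E = (-20 - 61)*(3 + √271410/36) = -81*(3 + √271410/36) = -243 - 9*√271410/4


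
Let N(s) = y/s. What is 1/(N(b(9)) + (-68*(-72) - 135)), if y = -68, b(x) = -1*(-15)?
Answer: 15/71347 ≈ 0.00021024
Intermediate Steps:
b(x) = 15
N(s) = -68/s
1/(N(b(9)) + (-68*(-72) - 135)) = 1/(-68/15 + (-68*(-72) - 135)) = 1/(-68*1/15 + (4896 - 135)) = 1/(-68/15 + 4761) = 1/(71347/15) = 15/71347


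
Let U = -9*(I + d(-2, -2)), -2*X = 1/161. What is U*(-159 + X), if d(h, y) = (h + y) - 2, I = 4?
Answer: -460791/161 ≈ -2862.1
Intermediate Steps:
d(h, y) = -2 + h + y
X = -1/322 (X = -1/2/161 = -1/2*1/161 = -1/322 ≈ -0.0031056)
U = 18 (U = -9*(4 + (-2 - 2 - 2)) = -9*(4 - 6) = -9*(-2) = 18)
U*(-159 + X) = 18*(-159 - 1/322) = 18*(-51199/322) = -460791/161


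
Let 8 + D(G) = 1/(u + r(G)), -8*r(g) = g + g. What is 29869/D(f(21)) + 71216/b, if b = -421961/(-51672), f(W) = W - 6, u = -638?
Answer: 43231273711277/8667078940 ≈ 4988.0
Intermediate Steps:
r(g) = -g/4 (r(g) = -(g + g)/8 = -g/4)
f(W) = -6 + W
b = 421961/51672 (b = -421961*(-1/51672) = 421961/51672 ≈ 8.1661)
D(G) = -8 + 1/(-638 - G/4)
29869/D(f(21)) + 71216/b = 29869/((4*(-5105 - 2*(-6 + 21))/(2552 + (-6 + 21)))) + 71216/(421961/51672) = 29869/((4*(-5105 - 2*15)/(2552 + 15))) + 71216*(51672/421961) = 29869/((4*(-5105 - 30)/2567)) + 3679873152/421961 = 29869/((4*(1/2567)*(-5135))) + 3679873152/421961 = 29869/(-20540/2567) + 3679873152/421961 = 29869*(-2567/20540) + 3679873152/421961 = -76673723/20540 + 3679873152/421961 = 43231273711277/8667078940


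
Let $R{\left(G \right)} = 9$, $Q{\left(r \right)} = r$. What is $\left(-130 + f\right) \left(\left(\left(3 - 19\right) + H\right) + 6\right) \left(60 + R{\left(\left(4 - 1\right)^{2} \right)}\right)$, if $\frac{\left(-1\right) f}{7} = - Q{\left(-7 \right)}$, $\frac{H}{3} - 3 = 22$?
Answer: $-802815$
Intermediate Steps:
$H = 75$ ($H = 9 + 3 \cdot 22 = 9 + 66 = 75$)
$f = -49$ ($f = - 7 \left(\left(-1\right) \left(-7\right)\right) = \left(-7\right) 7 = -49$)
$\left(-130 + f\right) \left(\left(\left(3 - 19\right) + H\right) + 6\right) \left(60 + R{\left(\left(4 - 1\right)^{2} \right)}\right) = \left(-130 - 49\right) \left(\left(\left(3 - 19\right) + 75\right) + 6\right) \left(60 + 9\right) = - 179 \left(\left(-16 + 75\right) + 6\right) 69 = - 179 \left(59 + 6\right) 69 = - 179 \cdot 65 \cdot 69 = \left(-179\right) 4485 = -802815$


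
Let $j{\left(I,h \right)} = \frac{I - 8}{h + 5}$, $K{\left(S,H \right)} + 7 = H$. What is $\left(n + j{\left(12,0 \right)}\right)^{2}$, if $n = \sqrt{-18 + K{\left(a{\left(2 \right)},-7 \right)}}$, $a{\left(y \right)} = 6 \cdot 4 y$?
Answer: $- \frac{784}{25} + \frac{32 i \sqrt{2}}{5} \approx -31.36 + 9.051 i$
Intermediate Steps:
$a{\left(y \right)} = 24 y$
$K{\left(S,H \right)} = -7 + H$
$j{\left(I,h \right)} = \frac{-8 + I}{5 + h}$
$n = 4 i \sqrt{2}$ ($n = \sqrt{-18 - 14} = \sqrt{-32} = 4 i \sqrt{2} \approx 5.6569 i$)
$\left(n + j{\left(12,0 \right)}\right)^{2} = \left(4 i \sqrt{2} + \frac{-8 + 12}{5 + 0}\right)^{2} = \left(4 i \sqrt{2} + \frac{1}{5} \cdot 4\right)^{2} = \left(4 i \sqrt{2} + \frac{4}{5}\right)^{2} = \left(\frac{4}{5} + 4 i \sqrt{2}\right)^{2}$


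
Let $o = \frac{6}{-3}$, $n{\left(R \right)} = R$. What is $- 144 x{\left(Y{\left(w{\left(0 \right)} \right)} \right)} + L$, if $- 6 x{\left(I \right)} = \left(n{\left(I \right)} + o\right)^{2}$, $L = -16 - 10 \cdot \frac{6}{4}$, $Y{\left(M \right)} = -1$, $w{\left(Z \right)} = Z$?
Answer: $185$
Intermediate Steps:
$o = -2$ ($o = 6 \left(- \frac{1}{3}\right) = -2$)
$L = -31$ ($L = -16 - 10 \cdot 6 \cdot \frac{1}{4} = -16 - 10 \cdot \frac{3}{2} = -16 - 15 = -31$)
$x{\left(I \right)} = - \frac{\left(-2 + I\right)^{2}}{6}$ ($x{\left(I \right)} = - \frac{\left(I - 2\right)^{2}}{6} = - \frac{\left(-2 + I\right)^{2}}{6}$)
$- 144 x{\left(Y{\left(w{\left(0 \right)} \right)} \right)} + L = - 144 \left(- \frac{\left(-2 - 1\right)^{2}}{6}\right) - 31 = - 144 \left(- \frac{\left(-3\right)^{2}}{6}\right) - 31 = - 144 \left(\left(- \frac{1}{6}\right) 9\right) - 31 = \left(-144\right) \left(- \frac{3}{2}\right) - 31 = 216 - 31 = 185$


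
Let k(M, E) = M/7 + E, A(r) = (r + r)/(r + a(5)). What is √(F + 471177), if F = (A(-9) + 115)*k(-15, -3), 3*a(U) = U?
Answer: 3*√310003001/77 ≈ 685.98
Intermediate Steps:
a(U) = U/3
A(r) = 2*r/(5/3 + r) (A(r) = (r + r)/(r + (⅓)*5) = (2*r)/(r + 5/3) = (2*r)/(5/3 + r) = 2*r/(5/3 + r))
k(M, E) = E + M/7 (k(M, E) = M/7 + E = E + M/7)
F = -46512/77 (F = (6*(-9)/(5 + 3*(-9)) + 115)*(-3 + (⅐)*(-15)) = (6*(-9)/(5 - 27) + 115)*(-3 - 15/7) = (6*(-9)/(-22) + 115)*(-36/7) = (6*(-9)*(-1/22) + 115)*(-36/7) = (27/11 + 115)*(-36/7) = (1292/11)*(-36/7) = -46512/77 ≈ -604.05)
√(F + 471177) = √(-46512/77 + 471177) = √(36234117/77) = 3*√310003001/77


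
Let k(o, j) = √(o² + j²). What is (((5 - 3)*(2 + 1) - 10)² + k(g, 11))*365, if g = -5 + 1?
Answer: 5840 + 365*√137 ≈ 10112.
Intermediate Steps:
g = -4
k(o, j) = √(j² + o²)
(((5 - 3)*(2 + 1) - 10)² + k(g, 11))*365 = (((5 - 3)*(2 + 1) - 10)² + √(11² + (-4)²))*365 = ((2*3 - 10)² + √(121 + 16))*365 = ((6 - 10)² + √137)*365 = ((-4)² + √137)*365 = (16 + √137)*365 = 5840 + 365*√137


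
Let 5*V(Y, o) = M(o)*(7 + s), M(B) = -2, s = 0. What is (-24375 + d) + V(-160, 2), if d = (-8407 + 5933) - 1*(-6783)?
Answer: -100344/5 ≈ -20069.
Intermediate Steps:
V(Y, o) = -14/5 (V(Y, o) = (-2*(7 + 0))/5 = (-2*7)/5 = (⅕)*(-14) = -14/5)
d = 4309 (d = -2474 + 6783 = 4309)
(-24375 + d) + V(-160, 2) = (-24375 + 4309) - 14/5 = -20066 - 14/5 = -100344/5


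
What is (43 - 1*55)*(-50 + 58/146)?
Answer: 43452/73 ≈ 595.23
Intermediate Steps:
(43 - 1*55)*(-50 + 58/146) = (43 - 55)*(-50 + 58*(1/146)) = -12*(-50 + 29/73) = -12*(-3621/73) = 43452/73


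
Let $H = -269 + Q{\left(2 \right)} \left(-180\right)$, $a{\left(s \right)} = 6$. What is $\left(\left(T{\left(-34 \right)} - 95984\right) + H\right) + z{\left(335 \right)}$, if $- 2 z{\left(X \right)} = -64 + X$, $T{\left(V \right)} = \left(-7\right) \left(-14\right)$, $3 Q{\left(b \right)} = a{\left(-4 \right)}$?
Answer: $- \frac{193301}{2} \approx -96651.0$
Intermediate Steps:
$Q{\left(b \right)} = 2$ ($Q{\left(b \right)} = \frac{1}{3} \cdot 6 = 2$)
$T{\left(V \right)} = 98$
$z{\left(X \right)} = 32 - \frac{X}{2}$ ($z{\left(X \right)} = - \frac{-64 + X}{2} = 32 - \frac{X}{2}$)
$H = -629$ ($H = -269 + 2 \left(-180\right) = -269 - 360 = -629$)
$\left(\left(T{\left(-34 \right)} - 95984\right) + H\right) + z{\left(335 \right)} = \left(\left(98 - 95984\right) - 629\right) + \left(32 - \frac{335}{2}\right) = \left(-95886 - 629\right) + \left(32 - \frac{335}{2}\right) = -96515 - \frac{271}{2} = - \frac{193301}{2}$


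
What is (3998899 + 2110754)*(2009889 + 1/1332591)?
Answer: 5454616720882212400/444197 ≈ 1.2280e+13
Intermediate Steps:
(3998899 + 2110754)*(2009889 + 1/1332591) = 6109653*(2009889 + 1/1332591) = 6109653*(2678359992400/1332591) = 5454616720882212400/444197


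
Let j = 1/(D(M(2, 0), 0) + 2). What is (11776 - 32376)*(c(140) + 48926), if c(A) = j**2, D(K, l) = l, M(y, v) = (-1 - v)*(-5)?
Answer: -1007880750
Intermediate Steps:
M(y, v) = 5 + 5*v
j = 1/2 (j = 1/(0 + 2) = 1/2 ≈ 0.50000)
c(A) = 1/4 (c(A) = (1/2)**2 = 1/4)
(11776 - 32376)*(c(140) + 48926) = (11776 - 32376)*(1/4 + 48926) = -20600*195705/4 = -1007880750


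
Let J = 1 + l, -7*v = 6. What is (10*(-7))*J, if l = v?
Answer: -10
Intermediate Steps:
v = -6/7 (v = -⅐*6 = -6/7 ≈ -0.85714)
l = -6/7 ≈ -0.85714
J = ⅐ (J = 1 - 6/7 = ⅐ ≈ 0.14286)
(10*(-7))*J = (10*(-7))*(⅐) = -70*⅐ = -10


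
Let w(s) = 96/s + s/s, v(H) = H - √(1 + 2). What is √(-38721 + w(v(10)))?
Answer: 4*√(-24194 + 2420*√3)/√(10 - √3) ≈ 196.74*I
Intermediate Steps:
v(H) = H - √3
w(s) = 1 + 96/s (w(s) = 96/s + 1 = 1 + 96/s)
√(-38721 + w(v(10))) = √(-38721 + (96 + (10 - √3))/(10 - √3)) = √(-38721 + (106 - √3)/(10 - √3))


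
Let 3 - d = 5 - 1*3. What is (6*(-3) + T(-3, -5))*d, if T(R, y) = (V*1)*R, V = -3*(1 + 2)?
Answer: 9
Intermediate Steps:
V = -9 (V = -3*3 = -9)
T(R, y) = -9*R (T(R, y) = (-9*1)*R = -9*R)
d = 1 (d = 3 - (5 - 1*3) = 3 - (5 - 3) = 3 - 1*2 = 3 - 2 = 1)
(6*(-3) + T(-3, -5))*d = (6*(-3) - 9*(-3))*1 = (-18 + 27)*1 = 9*1 = 9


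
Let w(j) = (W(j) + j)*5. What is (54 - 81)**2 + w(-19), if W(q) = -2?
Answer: 624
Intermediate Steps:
w(j) = -10 + 5*j (w(j) = (-2 + j)*5 = -10 + 5*j)
(54 - 81)**2 + w(-19) = (54 - 81)**2 + (-10 + 5*(-19)) = (-27)**2 + (-10 - 95) = 729 - 105 = 624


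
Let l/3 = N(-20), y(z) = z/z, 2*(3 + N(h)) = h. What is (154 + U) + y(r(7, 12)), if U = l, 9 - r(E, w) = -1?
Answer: 116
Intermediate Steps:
N(h) = -3 + h/2
r(E, w) = 10 (r(E, w) = 9 - 1*(-1) = 9 + 1 = 10)
y(z) = 1
l = -39 (l = 3*(-3 + (½)*(-20)) = 3*(-3 - 10) = 3*(-13) = -39)
U = -39
(154 + U) + y(r(7, 12)) = (154 - 39) + 1 = 115 + 1 = 116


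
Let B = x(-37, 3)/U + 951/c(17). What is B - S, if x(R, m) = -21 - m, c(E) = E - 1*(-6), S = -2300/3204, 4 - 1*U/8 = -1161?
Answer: 902791771/21462795 ≈ 42.063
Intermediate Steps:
U = 9320 (U = 32 - 8*(-1161) = 32 + 9288 = 9320)
S = -575/801 (S = -2300*1/3204 = -575/801 ≈ -0.71785)
c(E) = 6 + E (c(E) = E + 6 = 6 + E)
B = 1107846/26795 (B = (-21 - 1*3)/9320 + 951/(6 + 17) = (-21 - 3)*(1/9320) + 951/23 = -24*1/9320 + 951*(1/23) = -3/1165 + 951/23 = 1107846/26795 ≈ 41.345)
B - S = 1107846/26795 - 1*(-575/801) = 1107846/26795 + 575/801 = 902791771/21462795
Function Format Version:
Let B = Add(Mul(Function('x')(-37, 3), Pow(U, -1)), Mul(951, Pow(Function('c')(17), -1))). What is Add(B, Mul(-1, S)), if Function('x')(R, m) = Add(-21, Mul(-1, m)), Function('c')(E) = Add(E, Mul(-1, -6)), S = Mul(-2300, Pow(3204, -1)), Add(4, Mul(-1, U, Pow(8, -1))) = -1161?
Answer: Rational(902791771, 21462795) ≈ 42.063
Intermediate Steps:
U = 9320 (U = Add(32, Mul(-8, -1161)) = Add(32, 9288) = 9320)
S = Rational(-575, 801) (S = Mul(-2300, Rational(1, 3204)) = Rational(-575, 801) ≈ -0.71785)
Function('c')(E) = Add(6, E) (Function('c')(E) = Add(E, 6) = Add(6, E))
B = Rational(1107846, 26795) (B = Add(Mul(Add(-21, Mul(-1, 3)), Pow(9320, -1)), Mul(951, Pow(Add(6, 17), -1))) = Add(Mul(Add(-21, -3), Rational(1, 9320)), Mul(951, Pow(23, -1))) = Add(Mul(-24, Rational(1, 9320)), Mul(951, Rational(1, 23))) = Add(Rational(-3, 1165), Rational(951, 23)) = Rational(1107846, 26795) ≈ 41.345)
Add(B, Mul(-1, S)) = Add(Rational(1107846, 26795), Mul(-1, Rational(-575, 801))) = Add(Rational(1107846, 26795), Rational(575, 801)) = Rational(902791771, 21462795)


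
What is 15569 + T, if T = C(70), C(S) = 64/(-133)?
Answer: 2070613/133 ≈ 15569.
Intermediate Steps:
C(S) = -64/133 (C(S) = 64*(-1/133) = -64/133)
T = -64/133 ≈ -0.48120
15569 + T = 15569 - 64/133 = 2070613/133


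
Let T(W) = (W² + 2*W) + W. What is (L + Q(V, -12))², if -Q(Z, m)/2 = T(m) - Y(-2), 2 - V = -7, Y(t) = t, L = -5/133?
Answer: 856440225/17689 ≈ 48417.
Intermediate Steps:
L = -5/133 (L = -5*1/133 = -5/133 ≈ -0.037594)
V = 9 (V = 2 - 1*(-7) = 2 + 7 = 9)
T(W) = W² + 3*W
Q(Z, m) = -4 - 2*m*(3 + m) (Q(Z, m) = -2*(m*(3 + m) - 1*(-2)) = -2*(m*(3 + m) + 2) = -2*(2 + m*(3 + m)) = -4 - 2*m*(3 + m))
(L + Q(V, -12))² = (-5/133 + (-4 - 2*(-12)*(3 - 12)))² = (-5/133 + (-4 - 2*(-12)*(-9)))² = (-5/133 + (-4 - 216))² = (-5/133 - 220)² = (-29265/133)² = 856440225/17689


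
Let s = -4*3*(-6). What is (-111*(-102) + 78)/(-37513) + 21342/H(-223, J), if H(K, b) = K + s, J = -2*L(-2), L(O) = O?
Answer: -802323846/5664463 ≈ -141.64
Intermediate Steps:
J = 4 (J = -2*(-2) = 4)
s = 72 (s = -12*(-6) = 72)
H(K, b) = 72 + K (H(K, b) = K + 72 = 72 + K)
(-111*(-102) + 78)/(-37513) + 21342/H(-223, J) = (-111*(-102) + 78)/(-37513) + 21342/(72 - 223) = (11322 + 78)*(-1/37513) + 21342/(-151) = 11400*(-1/37513) + 21342*(-1/151) = -11400/37513 - 21342/151 = -802323846/5664463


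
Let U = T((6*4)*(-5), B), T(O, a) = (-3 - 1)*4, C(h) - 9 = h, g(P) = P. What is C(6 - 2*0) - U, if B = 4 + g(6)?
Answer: 31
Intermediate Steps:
C(h) = 9 + h
B = 10 (B = 4 + 6 = 10)
T(O, a) = -16 (T(O, a) = -4*4 = -16)
U = -16
C(6 - 2*0) - U = (9 + (6 - 2*0)) - 1*(-16) = (9 + (6 + 0)) + 16 = (9 + 6) + 16 = 15 + 16 = 31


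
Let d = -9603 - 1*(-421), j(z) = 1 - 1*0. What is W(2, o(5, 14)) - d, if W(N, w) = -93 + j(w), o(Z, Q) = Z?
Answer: 9090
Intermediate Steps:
j(z) = 1 (j(z) = 1 + 0 = 1)
W(N, w) = -92 (W(N, w) = -93 + 1 = -92)
d = -9182 (d = -9603 + 421 = -9182)
W(2, o(5, 14)) - d = -92 - 1*(-9182) = -92 + 9182 = 9090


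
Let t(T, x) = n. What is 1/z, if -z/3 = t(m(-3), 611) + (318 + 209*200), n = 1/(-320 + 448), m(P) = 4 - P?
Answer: -128/16173315 ≈ -7.9143e-6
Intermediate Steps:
n = 1/128 ≈ 0.0078125
t(T, x) = 1/128
z = -16173315/128 (z = -3*(1/128 + (318 + 209*200)) = -3*(1/128 + (318 + 41800)) = -3*(1/128 + 42118) = -3*5391105/128 = -16173315/128 ≈ -1.2635e+5)
1/z = 1/(-16173315/128) = -128/16173315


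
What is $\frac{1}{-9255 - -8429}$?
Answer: $- \frac{1}{826} \approx -0.0012107$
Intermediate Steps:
$\frac{1}{-9255 - -8429} = \frac{1}{-9255 + \left(-27083 + 35512\right)} = \frac{1}{-9255 + 8429} = \frac{1}{-826} = - \frac{1}{826}$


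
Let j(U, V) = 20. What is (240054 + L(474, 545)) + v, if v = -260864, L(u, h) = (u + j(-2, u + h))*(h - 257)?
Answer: 121462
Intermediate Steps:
L(u, h) = (-257 + h)*(20 + u) (L(u, h) = (u + 20)*(h - 257) = (20 + u)*(-257 + h) = (-257 + h)*(20 + u))
(240054 + L(474, 545)) + v = (240054 + (-5140 - 257*474 + 20*545 + 545*474)) - 260864 = (240054 + (-5140 - 121818 + 10900 + 258330)) - 260864 = (240054 + 142272) - 260864 = 382326 - 260864 = 121462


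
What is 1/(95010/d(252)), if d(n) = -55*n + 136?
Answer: -6862/47505 ≈ -0.14445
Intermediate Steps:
d(n) = 136 - 55*n
1/(95010/d(252)) = 1/(95010/(136 - 55*252)) = 1/(95010/(136 - 13860)) = 1/(95010/(-13724)) = 1/(95010*(-1/13724)) = 1/(-47505/6862) = -6862/47505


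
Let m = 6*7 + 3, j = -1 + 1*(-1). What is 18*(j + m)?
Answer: 774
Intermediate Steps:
j = -2 (j = -1 - 1 = -2)
m = 45 (m = 42 + 3 = 45)
18*(j + m) = 18*(-2 + 45) = 18*43 = 774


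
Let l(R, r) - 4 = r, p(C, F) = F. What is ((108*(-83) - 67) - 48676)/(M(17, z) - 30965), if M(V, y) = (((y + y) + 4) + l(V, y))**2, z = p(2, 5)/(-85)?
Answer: 16677323/8931196 ≈ 1.8673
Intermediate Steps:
l(R, r) = 4 + r
z = -1/17 (z = 5/(-85) = 5*(-1/85) = -1/17 ≈ -0.058824)
M(V, y) = (8 + 3*y)**2 (M(V, y) = (((y + y) + 4) + (4 + y))**2 = ((2*y + 4) + (4 + y))**2 = ((4 + 2*y) + (4 + y))**2 = (8 + 3*y)**2)
((108*(-83) - 67) - 48676)/(M(17, z) - 30965) = ((108*(-83) - 67) - 48676)/((8 + 3*(-1/17))**2 - 30965) = ((-8964 - 67) - 48676)/((8 - 3/17)**2 - 30965) = (-9031 - 48676)/((133/17)**2 - 30965) = -57707/(17689/289 - 30965) = -57707/(-8931196/289) = -57707*(-289/8931196) = 16677323/8931196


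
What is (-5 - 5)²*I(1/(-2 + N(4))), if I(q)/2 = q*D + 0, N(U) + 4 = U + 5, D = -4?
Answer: -800/3 ≈ -266.67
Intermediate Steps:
N(U) = 1 + U (N(U) = -4 + (U + 5) = -4 + (5 + U) = 1 + U)
I(q) = -8*q (I(q) = 2*(q*(-4) + 0) = 2*(-4*q + 0) = 2*(-4*q) = -8*q)
(-5 - 5)²*I(1/(-2 + N(4))) = (-5 - 5)²*(-8/(-2 + (1 + 4))) = (-10)²*(-8/(-2 + 5)) = 100*(-8/3) = -800/3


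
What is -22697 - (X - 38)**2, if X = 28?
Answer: -22797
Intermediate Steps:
-22697 - (X - 38)**2 = -22697 - (28 - 38)**2 = -22697 - 1*(-10)**2 = -22697 - 1*100 = -22697 - 100 = -22797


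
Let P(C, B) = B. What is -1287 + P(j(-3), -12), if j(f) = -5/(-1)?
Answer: -1299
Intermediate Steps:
j(f) = 5 (j(f) = -5*(-1) = 5)
-1287 + P(j(-3), -12) = -1287 - 12 = -1299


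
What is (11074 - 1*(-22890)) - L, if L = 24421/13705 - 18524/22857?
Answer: 10639094783963/313255185 ≈ 33963.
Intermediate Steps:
L = 304319377/313255185 (L = 24421*(1/13705) - 18524*1/22857 = 24421/13705 - 18524/22857 = 304319377/313255185 ≈ 0.97147)
(11074 - 1*(-22890)) - L = (11074 - 1*(-22890)) - 1*304319377/313255185 = (11074 + 22890) - 304319377/313255185 = 33964 - 304319377/313255185 = 10639094783963/313255185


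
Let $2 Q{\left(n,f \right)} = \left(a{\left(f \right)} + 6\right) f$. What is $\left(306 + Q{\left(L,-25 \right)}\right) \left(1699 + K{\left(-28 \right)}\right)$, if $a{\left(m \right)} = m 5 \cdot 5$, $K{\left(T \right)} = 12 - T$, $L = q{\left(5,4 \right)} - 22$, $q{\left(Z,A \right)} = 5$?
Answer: $\frac{27975293}{2} \approx 1.3988 \cdot 10^{7}$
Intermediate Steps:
$L = -17$ ($L = 5 - 22 = -17$)
$a{\left(m \right)} = 25 m$ ($a{\left(m \right)} = 5 m 5 = 25 m$)
$Q{\left(n,f \right)} = \frac{f \left(6 + 25 f\right)}{2}$ ($Q{\left(n,f \right)} = \frac{\left(25 f + 6\right) f}{2} = \frac{\left(6 + 25 f\right) f}{2} = \frac{f \left(6 + 25 f\right)}{2}$)
$\left(306 + Q{\left(L,-25 \right)}\right) \left(1699 + K{\left(-28 \right)}\right) = \left(306 + \frac{1}{2} \left(-25\right) \left(6 + 25 \left(-25\right)\right)\right) \left(1699 + \left(12 - -28\right)\right) = \left(306 + \frac{1}{2} \left(-25\right) \left(6 - 625\right)\right) \left(1699 + \left(12 + 28\right)\right) = \left(306 + \frac{1}{2} \left(-25\right) \left(-619\right)\right) \left(1699 + 40\right) = \left(306 + \frac{15475}{2}\right) 1739 = \frac{16087}{2} \cdot 1739 = \frac{27975293}{2}$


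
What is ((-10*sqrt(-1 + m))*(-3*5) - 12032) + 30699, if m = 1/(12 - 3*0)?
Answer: 18667 + 25*I*sqrt(33) ≈ 18667.0 + 143.61*I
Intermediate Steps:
m = 1/12 (m = 1/(12 + 0) = 1/12 ≈ 0.083333)
((-10*sqrt(-1 + m))*(-3*5) - 12032) + 30699 = ((-10*sqrt(-1 + 1/12))*(-3*5) - 12032) + 30699 = (-5*I*sqrt(33)/3*(-15) - 12032) + 30699 = (25*I*sqrt(33) - 12032) + 30699 = (-12032 + 25*I*sqrt(33)) + 30699 = 18667 + 25*I*sqrt(33)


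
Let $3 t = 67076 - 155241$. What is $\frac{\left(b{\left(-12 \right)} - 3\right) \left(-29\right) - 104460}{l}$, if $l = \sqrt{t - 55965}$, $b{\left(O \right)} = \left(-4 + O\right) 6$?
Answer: $\frac{101589 i \sqrt{192045}}{128030} \approx 347.73 i$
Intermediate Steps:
$b{\left(O \right)} = -24 + 6 O$
$t = - \frac{88165}{3}$ ($t = \frac{67076 - 155241}{3} = \frac{1}{3} \left(-88165\right) = - \frac{88165}{3} \approx -29388.0$)
$l = \frac{2 i \sqrt{192045}}{3}$ ($l = \sqrt{- \frac{88165}{3} - 55965} = \sqrt{- \frac{256060}{3}} = \frac{2 i \sqrt{192045}}{3} \approx 292.15 i$)
$\frac{\left(b{\left(-12 \right)} - 3\right) \left(-29\right) - 104460}{l} = \frac{\left(\left(-24 + 6 \left(-12\right)\right) - 3\right) \left(-29\right) - 104460}{\frac{2}{3} i \sqrt{192045}} = \left(\left(\left(-24 - 72\right) - 3\right) \left(-29\right) - 104460\right) \left(- \frac{i \sqrt{192045}}{128030}\right) = \left(\left(-96 - 3\right) \left(-29\right) - 104460\right) \left(- \frac{i \sqrt{192045}}{128030}\right) = \left(\left(-99\right) \left(-29\right) - 104460\right) \left(- \frac{i \sqrt{192045}}{128030}\right) = \left(2871 - 104460\right) \left(- \frac{i \sqrt{192045}}{128030}\right) = - 101589 \left(- \frac{i \sqrt{192045}}{128030}\right) = \frac{101589 i \sqrt{192045}}{128030}$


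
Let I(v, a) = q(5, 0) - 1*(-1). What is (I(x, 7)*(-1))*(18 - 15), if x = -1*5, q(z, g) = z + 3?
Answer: -27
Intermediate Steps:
q(z, g) = 3 + z
x = -5
I(v, a) = 9 (I(v, a) = (3 + 5) - 1*(-1) = 8 + 1 = 9)
(I(x, 7)*(-1))*(18 - 15) = (9*(-1))*(18 - 15) = -9*3 = -27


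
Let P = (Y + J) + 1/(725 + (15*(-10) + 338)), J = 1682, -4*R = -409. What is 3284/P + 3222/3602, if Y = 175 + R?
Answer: 33126698603/12886488185 ≈ 2.5707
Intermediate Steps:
R = 409/4 (R = -¼*(-409) = 409/4 ≈ 102.25)
Y = 1109/4 (Y = 175 + 409/4 = 1109/4 ≈ 277.25)
P = 7155185/3652 (P = (1109/4 + 1682) + 1/(725 + (15*(-10) + 338)) = 7837/4 + 1/(725 + (-150 + 338)) = 7837/4 + 1/(725 + 188) = 7837/4 + 1/913 = 7155185/3652 ≈ 1959.3)
3284/P + 3222/3602 = 3284/(7155185/3652) + 3222/3602 = 3284*(3652/7155185) + 3222*(1/3602) = 11993168/7155185 + 1611/1801 = 33126698603/12886488185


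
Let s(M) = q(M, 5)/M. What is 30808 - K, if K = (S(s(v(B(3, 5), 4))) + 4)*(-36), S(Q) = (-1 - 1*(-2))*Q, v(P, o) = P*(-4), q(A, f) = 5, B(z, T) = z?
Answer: 30937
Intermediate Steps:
v(P, o) = -4*P
s(M) = 5/M
S(Q) = Q (S(Q) = (-1 + 2)*Q = 1*Q = Q)
K = -129 (K = (5/((-4*3)) + 4)*(-36) = (5/(-12) + 4)*(-36) = (5*(-1/12) + 4)*(-36) = (-5/12 + 4)*(-36) = (43/12)*(-36) = -129)
30808 - K = 30808 - 1*(-129) = 30808 + 129 = 30937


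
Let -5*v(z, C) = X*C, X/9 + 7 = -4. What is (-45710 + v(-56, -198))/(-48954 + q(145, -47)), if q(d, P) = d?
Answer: 248152/244045 ≈ 1.0168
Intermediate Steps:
X = -99 (X = -63 + 9*(-4) = -63 - 36 = -99)
v(z, C) = 99*C/5 (v(z, C) = -(-99)*C/5 = 99*C/5)
(-45710 + v(-56, -198))/(-48954 + q(145, -47)) = (-45710 + (99/5)*(-198))/(-48954 + 145) = (-45710 - 19602/5)/(-48809) = -248152/5*(-1/48809) = 248152/244045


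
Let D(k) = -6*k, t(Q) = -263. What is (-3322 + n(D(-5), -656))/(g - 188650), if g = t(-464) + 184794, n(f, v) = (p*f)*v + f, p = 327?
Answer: 6438652/4119 ≈ 1563.2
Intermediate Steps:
n(f, v) = f + 327*f*v (n(f, v) = (327*f)*v + f = 327*f*v + f = f + 327*f*v)
g = 184531 (g = -263 + 184794 = 184531)
(-3322 + n(D(-5), -656))/(g - 188650) = (-3322 + (-6*(-5))*(1 + 327*(-656)))/(184531 - 188650) = (-3322 + 30*(1 - 214512))/(-4119) = (-3322 + 30*(-214511))*(-1/4119) = (-3322 - 6435330)*(-1/4119) = -6438652*(-1/4119) = 6438652/4119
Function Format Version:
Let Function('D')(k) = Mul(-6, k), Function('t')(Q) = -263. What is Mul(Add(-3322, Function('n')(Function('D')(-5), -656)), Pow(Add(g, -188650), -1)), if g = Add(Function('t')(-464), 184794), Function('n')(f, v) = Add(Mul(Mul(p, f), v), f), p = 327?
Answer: Rational(6438652, 4119) ≈ 1563.2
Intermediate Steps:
Function('n')(f, v) = Add(f, Mul(327, f, v)) (Function('n')(f, v) = Add(Mul(Mul(327, f), v), f) = Add(Mul(327, f, v), f) = Add(f, Mul(327, f, v)))
g = 184531 (g = Add(-263, 184794) = 184531)
Mul(Add(-3322, Function('n')(Function('D')(-5), -656)), Pow(Add(g, -188650), -1)) = Mul(Add(-3322, Mul(Mul(-6, -5), Add(1, Mul(327, -656)))), Pow(Add(184531, -188650), -1)) = Mul(Add(-3322, Mul(30, Add(1, -214512))), Pow(-4119, -1)) = Mul(Add(-3322, Mul(30, -214511)), Rational(-1, 4119)) = Mul(Add(-3322, -6435330), Rational(-1, 4119)) = Mul(-6438652, Rational(-1, 4119)) = Rational(6438652, 4119)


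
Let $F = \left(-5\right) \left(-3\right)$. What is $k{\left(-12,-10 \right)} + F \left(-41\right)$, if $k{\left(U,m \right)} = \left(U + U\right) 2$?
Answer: $-663$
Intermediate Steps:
$k{\left(U,m \right)} = 4 U$ ($k{\left(U,m \right)} = 2 U 2 = 4 U$)
$F = 15$
$k{\left(-12,-10 \right)} + F \left(-41\right) = 4 \left(-12\right) + 15 \left(-41\right) = -48 - 615 = -663$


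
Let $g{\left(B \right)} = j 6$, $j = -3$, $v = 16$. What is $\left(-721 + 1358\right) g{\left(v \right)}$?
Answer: $-11466$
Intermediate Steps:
$g{\left(B \right)} = -18$ ($g{\left(B \right)} = \left(-3\right) 6 = -18$)
$\left(-721 + 1358\right) g{\left(v \right)} = \left(-721 + 1358\right) \left(-18\right) = 637 \left(-18\right) = -11466$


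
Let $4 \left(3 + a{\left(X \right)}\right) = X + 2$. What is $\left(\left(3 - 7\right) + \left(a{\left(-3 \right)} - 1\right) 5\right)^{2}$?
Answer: $\frac{10201}{16} \approx 637.56$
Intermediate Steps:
$a{\left(X \right)} = - \frac{5}{2} + \frac{X}{4}$ ($a{\left(X \right)} = -3 + \frac{X + 2}{4} = -3 + \frac{2 + X}{4} = -3 + \left(\frac{1}{2} + \frac{X}{4}\right) = - \frac{5}{2} + \frac{X}{4}$)
$\left(\left(3 - 7\right) + \left(a{\left(-3 \right)} - 1\right) 5\right)^{2} = \left(\left(3 - 7\right) + \left(\left(- \frac{5}{2} + \frac{1}{4} \left(-3\right)\right) - 1\right) 5\right)^{2} = \left(\left(3 - 7\right) + \left(\left(- \frac{5}{2} - \frac{3}{4}\right) - 1\right) 5\right)^{2} = \left(-4 + \left(- \frac{13}{4} - 1\right) 5\right)^{2} = \left(-4 - \frac{85}{4}\right)^{2} = \left(- \frac{101}{4}\right)^{2} = \frac{10201}{16}$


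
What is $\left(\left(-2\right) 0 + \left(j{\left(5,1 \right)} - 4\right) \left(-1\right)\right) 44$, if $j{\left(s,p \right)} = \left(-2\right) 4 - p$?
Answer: $572$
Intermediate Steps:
$j{\left(s,p \right)} = -8 - p$
$\left(\left(-2\right) 0 + \left(j{\left(5,1 \right)} - 4\right) \left(-1\right)\right) 44 = \left(\left(-2\right) 0 + \left(\left(-8 - 1\right) - 4\right) \left(-1\right)\right) 44 = \left(0 + \left(\left(-8 - 1\right) - 4\right) \left(-1\right)\right) 44 = \left(0 + \left(-9 - 4\right) \left(-1\right)\right) 44 = \left(0 - -13\right) 44 = \left(0 + 13\right) 44 = 13 \cdot 44 = 572$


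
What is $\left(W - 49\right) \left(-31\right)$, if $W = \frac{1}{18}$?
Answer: $\frac{27311}{18} \approx 1517.3$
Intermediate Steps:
$W = \frac{1}{18} \approx 0.055556$
$\left(W - 49\right) \left(-31\right) = \left(\frac{1}{18} - 49\right) \left(-31\right) = \left(- \frac{881}{18}\right) \left(-31\right) = \frac{27311}{18}$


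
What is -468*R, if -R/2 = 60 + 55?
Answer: 107640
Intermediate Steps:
R = -230 (R = -2*(60 + 55) = -2*115 = -230)
-468*R = -468*(-230) = 107640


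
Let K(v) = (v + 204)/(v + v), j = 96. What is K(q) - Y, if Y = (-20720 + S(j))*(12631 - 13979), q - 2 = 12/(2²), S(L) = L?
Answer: -278011311/10 ≈ -2.7801e+7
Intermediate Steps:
q = 5 (q = 2 + 12/(2²) = 2 + 12/4 = 2 + 12*(¼) = 2 + 3 = 5)
K(v) = (204 + v)/(2*v) (K(v) = (204 + v)/((2*v)) = (204 + v)*(1/(2*v)) = (204 + v)/(2*v))
Y = 27801152 (Y = (-20720 + 96)*(12631 - 13979) = -20624*(-1348) = 27801152)
K(q) - Y = (½)*(204 + 5)/5 - 1*27801152 = (½)*(⅕)*209 - 27801152 = 209/10 - 27801152 = -278011311/10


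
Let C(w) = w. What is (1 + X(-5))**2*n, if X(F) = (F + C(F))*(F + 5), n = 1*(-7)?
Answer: -7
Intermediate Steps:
n = -7
X(F) = 2*F*(5 + F) (X(F) = (F + F)*(F + 5) = (2*F)*(5 + F) = 2*F*(5 + F))
(1 + X(-5))**2*n = (1 + 2*(-5)*(5 - 5))**2*(-7) = (1 + 2*(-5)*0)**2*(-7) = (1 + 0)**2*(-7) = 1**2*(-7) = 1*(-7) = -7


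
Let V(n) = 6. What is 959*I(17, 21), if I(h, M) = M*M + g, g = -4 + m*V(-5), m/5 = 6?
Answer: 591703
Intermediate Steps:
m = 30 (m = 5*6 = 30)
g = 176 (g = -4 + 30*6 = -4 + 180 = 176)
I(h, M) = 176 + M² (I(h, M) = M*M + 176 = M² + 176 = 176 + M²)
959*I(17, 21) = 959*(176 + 21²) = 959*(176 + 441) = 959*617 = 591703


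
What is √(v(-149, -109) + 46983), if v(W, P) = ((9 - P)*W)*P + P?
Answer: 4*√122707 ≈ 1401.2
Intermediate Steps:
v(W, P) = P + P*W*(9 - P) (v(W, P) = (W*(9 - P))*P + P = P*W*(9 - P) + P = P + P*W*(9 - P))
√(v(-149, -109) + 46983) = √(-109*(1 + 9*(-149) - 1*(-109)*(-149)) + 46983) = √(-109*(1 - 1341 - 16241) + 46983) = √(-109*(-17581) + 46983) = √(1916329 + 46983) = √1963312 = 4*√122707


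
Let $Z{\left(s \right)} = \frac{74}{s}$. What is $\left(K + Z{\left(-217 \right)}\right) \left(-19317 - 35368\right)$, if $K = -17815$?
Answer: $\frac{211408327365}{217} \approx 9.7423 \cdot 10^{8}$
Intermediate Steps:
$\left(K + Z{\left(-217 \right)}\right) \left(-19317 - 35368\right) = \left(-17815 + \frac{74}{-217}\right) \left(-19317 - 35368\right) = \left(-17815 + 74 \left(- \frac{1}{217}\right)\right) \left(-54685\right) = \left(-17815 - \frac{74}{217}\right) \left(-54685\right) = \left(- \frac{3865929}{217}\right) \left(-54685\right) = \frac{211408327365}{217}$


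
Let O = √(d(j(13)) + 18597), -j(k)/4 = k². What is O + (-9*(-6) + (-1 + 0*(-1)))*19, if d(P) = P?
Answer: 1007 + √17921 ≈ 1140.9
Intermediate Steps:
j(k) = -4*k²
O = √17921 (O = √(-4*13² + 18597) = √(-4*169 + 18597) = √(-676 + 18597) = √17921 ≈ 133.87)
O + (-9*(-6) + (-1 + 0*(-1)))*19 = √17921 + (-9*(-6) + (-1 + 0*(-1)))*19 = √17921 + (54 + (-1 + 0))*19 = √17921 + (54 - 1)*19 = √17921 + 53*19 = √17921 + 1007 = 1007 + √17921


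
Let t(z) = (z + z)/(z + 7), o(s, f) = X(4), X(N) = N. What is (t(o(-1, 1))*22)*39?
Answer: 624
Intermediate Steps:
o(s, f) = 4
t(z) = 2*z/(7 + z) (t(z) = (2*z)/(7 + z) = 2*z/(7 + z))
(t(o(-1, 1))*22)*39 = ((2*4/(7 + 4))*22)*39 = ((2*4/11)*22)*39 = ((2*4*(1/11))*22)*39 = ((8/11)*22)*39 = 16*39 = 624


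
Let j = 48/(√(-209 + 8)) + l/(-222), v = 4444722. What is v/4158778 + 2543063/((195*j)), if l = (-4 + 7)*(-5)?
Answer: 2044818455123531/26245484443581 + 222813007808*I*√201/820412385 ≈ 77.911 + 3850.4*I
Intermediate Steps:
l = -15 (l = 3*(-5) = -15)
j = 5/74 - 16*I*√201/67 (j = 48/(√(-209 + 8)) - 15/(-222) = 48/(√(-201)) - 15*(-1/222) = 48/((I*√201)) + 5/74 = 48*(-I*√201/201) + 5/74 = -16*I*√201/67 + 5/74 = 5/74 - 16*I*√201/67 ≈ 0.067568 - 3.3857*I)
v/4158778 + 2543063/((195*j)) = 4444722/4158778 + 2543063/((195*(5/74 - 16*I*√201/67))) = 4444722*(1/4158778) + 2543063/(975/74 - 3120*I*√201/67) = 2222361/2079389 + 2543063/(975/74 - 3120*I*√201/67)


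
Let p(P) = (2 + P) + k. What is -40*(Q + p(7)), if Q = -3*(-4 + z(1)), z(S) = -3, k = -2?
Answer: -1120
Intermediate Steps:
p(P) = P (p(P) = (2 + P) - 2 = P)
Q = 21 (Q = -3*(-4 - 3) = -3*(-7) = 21)
-40*(Q + p(7)) = -40*(21 + 7) = -40*28 = -1120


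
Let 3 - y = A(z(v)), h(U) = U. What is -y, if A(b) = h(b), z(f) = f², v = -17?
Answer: 286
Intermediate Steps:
A(b) = b
y = -286 (y = 3 - 1*(-17)² = 3 - 1*289 = 3 - 289 = -286)
-y = -1*(-286) = 286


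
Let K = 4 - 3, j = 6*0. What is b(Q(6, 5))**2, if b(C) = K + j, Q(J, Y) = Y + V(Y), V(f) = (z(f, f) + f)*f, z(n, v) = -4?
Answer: 1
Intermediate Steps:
j = 0
V(f) = f*(-4 + f) (V(f) = (-4 + f)*f = f*(-4 + f))
Q(J, Y) = Y + Y*(-4 + Y)
K = 1
b(C) = 1 (b(C) = 1 + 0 = 1)
b(Q(6, 5))**2 = 1**2 = 1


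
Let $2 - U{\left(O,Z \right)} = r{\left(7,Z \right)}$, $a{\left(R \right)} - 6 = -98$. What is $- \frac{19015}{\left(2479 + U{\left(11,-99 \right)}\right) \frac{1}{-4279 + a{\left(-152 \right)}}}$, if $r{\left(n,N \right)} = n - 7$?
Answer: $\frac{27704855}{827} \approx 33500.0$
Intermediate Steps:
$r{\left(n,N \right)} = -7 + n$
$a{\left(R \right)} = -92$ ($a{\left(R \right)} = 6 - 98 = -92$)
$U{\left(O,Z \right)} = 2$ ($U{\left(O,Z \right)} = 2 - \left(-7 + 7\right) = 2 - 0 = 2 + 0 = 2$)
$- \frac{19015}{\left(2479 + U{\left(11,-99 \right)}\right) \frac{1}{-4279 + a{\left(-152 \right)}}} = - \frac{19015}{\left(2479 + 2\right) \frac{1}{-4279 - 92}} = - \frac{19015}{2481 \frac{1}{-4371}} = - \frac{19015}{2481 \left(- \frac{1}{4371}\right)} = - \frac{19015}{- \frac{827}{1457}} = \left(-19015\right) \left(- \frac{1457}{827}\right) = \frac{27704855}{827}$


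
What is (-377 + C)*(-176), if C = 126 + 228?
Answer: 4048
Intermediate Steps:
C = 354
(-377 + C)*(-176) = (-377 + 354)*(-176) = -23*(-176) = 4048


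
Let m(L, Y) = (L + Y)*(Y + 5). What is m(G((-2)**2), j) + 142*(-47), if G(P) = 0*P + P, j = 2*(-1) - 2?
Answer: -6674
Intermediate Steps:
j = -4 (j = -2 - 2 = -4)
G(P) = P (G(P) = 0 + P = P)
m(L, Y) = (5 + Y)*(L + Y) (m(L, Y) = (L + Y)*(5 + Y) = (5 + Y)*(L + Y))
m(G((-2)**2), j) + 142*(-47) = ((-4)**2 + 5*(-2)**2 + 5*(-4) + (-2)**2*(-4)) + 142*(-47) = (16 + 5*4 - 20 + 4*(-4)) - 6674 = (16 + 20 - 20 - 16) - 6674 = 0 - 6674 = -6674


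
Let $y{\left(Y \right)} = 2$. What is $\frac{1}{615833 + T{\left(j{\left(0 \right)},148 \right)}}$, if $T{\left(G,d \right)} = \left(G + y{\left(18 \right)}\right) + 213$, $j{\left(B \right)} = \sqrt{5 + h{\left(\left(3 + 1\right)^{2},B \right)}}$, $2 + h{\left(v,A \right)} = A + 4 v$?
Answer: $\frac{616048}{379515138237} - \frac{\sqrt{67}}{379515138237} \approx 1.6232 \cdot 10^{-6}$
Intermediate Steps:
$h{\left(v,A \right)} = -2 + A + 4 v$ ($h{\left(v,A \right)} = -2 + \left(A + 4 v\right) = -2 + A + 4 v$)
$j{\left(B \right)} = \sqrt{67 + B}$ ($j{\left(B \right)} = \sqrt{5 + \left(-2 + B + 4 \left(3 + 1\right)^{2}\right)} = \sqrt{5 + \left(-2 + B + 4 \cdot 4^{2}\right)} = \sqrt{5 + \left(-2 + B + 4 \cdot 16\right)} = \sqrt{5 + \left(-2 + B + 64\right)} = \sqrt{5 + \left(62 + B\right)} = \sqrt{67 + B}$)
$T{\left(G,d \right)} = 215 + G$ ($T{\left(G,d \right)} = \left(G + 2\right) + 213 = \left(2 + G\right) + 213 = 215 + G$)
$\frac{1}{615833 + T{\left(j{\left(0 \right)},148 \right)}} = \frac{1}{615833 + \left(215 + \sqrt{67 + 0}\right)} = \frac{1}{615833 + \left(215 + \sqrt{67}\right)} = \frac{1}{616048 + \sqrt{67}}$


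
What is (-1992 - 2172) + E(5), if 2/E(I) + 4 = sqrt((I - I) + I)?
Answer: -45812/11 - 2*sqrt(5)/11 ≈ -4165.1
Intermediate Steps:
E(I) = 2/(-4 + sqrt(I)) (E(I) = 2/(-4 + sqrt((I - I) + I)) = 2/(-4 + sqrt(0 + I)) = 2/(-4 + sqrt(I)))
(-1992 - 2172) + E(5) = (-1992 - 2172) + 2/(-4 + sqrt(5)) = -4164 + 2/(-4 + sqrt(5))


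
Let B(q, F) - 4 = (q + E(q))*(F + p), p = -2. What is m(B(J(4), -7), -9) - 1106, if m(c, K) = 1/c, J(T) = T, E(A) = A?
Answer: -75209/68 ≈ -1106.0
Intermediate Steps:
B(q, F) = 4 + 2*q*(-2 + F) (B(q, F) = 4 + (q + q)*(F - 2) = 4 + (2*q)*(-2 + F) = 4 + 2*q*(-2 + F))
m(B(J(4), -7), -9) - 1106 = 1/(4 - 4*4 + 2*(-7)*4) - 1106 = 1/(4 - 16 - 56) - 1106 = 1/(-68) - 1106 = -1/68 - 1106 = -75209/68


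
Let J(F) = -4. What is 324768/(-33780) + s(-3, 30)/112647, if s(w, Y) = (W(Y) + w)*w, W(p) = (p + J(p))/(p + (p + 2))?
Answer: -31502785016/3276713485 ≈ -9.6141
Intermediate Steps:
W(p) = (-4 + p)/(2 + 2*p) (W(p) = (p - 4)/(p + (p + 2)) = (-4 + p)/(p + (2 + p)) = (-4 + p)/(2 + 2*p))
s(w, Y) = w*(w + (-4 + Y)/(2*(1 + Y))) (s(w, Y) = ((-4 + Y)/(2*(1 + Y)) + w)*w = (w + (-4 + Y)/(2*(1 + Y)))*w = w*(w + (-4 + Y)/(2*(1 + Y))))
324768/(-33780) + s(-3, 30)/112647 = 324768/(-33780) + ((1/2)*(-3)*(-4 + 30 + 2*(-3)*(1 + 30))/(1 + 30))/112647 = 324768*(-1/33780) + ((1/2)*(-3)*(-4 + 30 + 2*(-3)*31)/31)*(1/112647) = -27064/2815 + ((1/2)*(-3)*(1/31)*(-4 + 30 - 186))*(1/112647) = -27064/2815 + ((1/2)*(-3)*(1/31)*(-160))*(1/112647) = -27064/2815 + (240/31)*(1/112647) = -27064/2815 + 80/1164019 = -31502785016/3276713485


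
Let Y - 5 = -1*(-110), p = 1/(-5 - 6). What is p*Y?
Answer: -115/11 ≈ -10.455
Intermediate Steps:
p = -1/11 (p = 1/(-11) = -1/11 ≈ -0.090909)
Y = 115 (Y = 5 - 1*(-110) = 5 + 110 = 115)
p*Y = -1/11*115 = -115/11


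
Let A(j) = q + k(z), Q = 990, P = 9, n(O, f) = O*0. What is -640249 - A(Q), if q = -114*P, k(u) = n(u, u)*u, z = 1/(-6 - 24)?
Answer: -639223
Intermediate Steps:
n(O, f) = 0
z = -1/30 (z = 1/(-30) = -1/30 ≈ -0.033333)
k(u) = 0 (k(u) = 0*u = 0)
q = -1026 (q = -114*9 = -1026)
A(j) = -1026 (A(j) = -1026 + 0 = -1026)
-640249 - A(Q) = -640249 - 1*(-1026) = -640249 + 1026 = -639223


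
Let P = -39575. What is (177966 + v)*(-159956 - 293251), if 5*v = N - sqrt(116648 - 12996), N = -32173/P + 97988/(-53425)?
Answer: -34105828196837689029/422858875 + 906414*sqrt(25913)/5 ≈ -8.0626e+10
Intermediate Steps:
N = -86361303/84571775 (N = -32173/(-39575) + 97988/(-53425) = -32173*(-1/39575) + 97988*(-1/53425) = 32173/39575 - 97988/53425 = -86361303/84571775 ≈ -1.0212)
v = -86361303/422858875 - 2*sqrt(25913)/5 (v = (-86361303/84571775 - sqrt(116648 - 12996))/5 = (-86361303/84571775 - sqrt(103652))/5 = (-86361303/84571775 - 2*sqrt(25913))/5 = -86361303/422858875 - 2*sqrt(25913)/5 ≈ -64.594)
(177966 + v)*(-159956 - 293251) = (177966 + (-86361303/422858875 - 2*sqrt(25913)/5))*(-159956 - 293251) = (75254416186947/422858875 - 2*sqrt(25913)/5)*(-453207) = -34105828196837689029/422858875 + 906414*sqrt(25913)/5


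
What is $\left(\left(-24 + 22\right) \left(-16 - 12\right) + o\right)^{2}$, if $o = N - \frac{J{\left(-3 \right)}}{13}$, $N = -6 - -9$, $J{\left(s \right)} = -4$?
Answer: $\frac{594441}{169} \approx 3517.4$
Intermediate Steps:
$N = 3$ ($N = -6 + 9 = 3$)
$o = \frac{43}{13}$ ($o = 3 - - \frac{4}{13} = 3 + \frac{4}{13} = \frac{43}{13} \approx 3.3077$)
$\left(\left(-24 + 22\right) \left(-16 - 12\right) + o\right)^{2} = \left(\left(-24 + 22\right) \left(-16 - 12\right) + \frac{43}{13}\right)^{2} = \left(\left(-2\right) \left(-28\right) + \frac{43}{13}\right)^{2} = \left(56 + \frac{43}{13}\right)^{2} = \left(\frac{771}{13}\right)^{2} = \frac{594441}{169}$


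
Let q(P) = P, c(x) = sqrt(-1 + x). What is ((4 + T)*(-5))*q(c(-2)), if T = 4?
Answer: -40*I*sqrt(3) ≈ -69.282*I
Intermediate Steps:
((4 + T)*(-5))*q(c(-2)) = ((4 + 4)*(-5))*sqrt(-1 - 2) = (8*(-5))*sqrt(-3) = -40*I*sqrt(3)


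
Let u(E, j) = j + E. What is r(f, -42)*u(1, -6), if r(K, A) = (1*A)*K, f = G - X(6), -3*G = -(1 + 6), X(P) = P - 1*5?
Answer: 280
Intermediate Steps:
X(P) = -5 + P (X(P) = P - 5 = -5 + P)
u(E, j) = E + j
G = 7/3 (G = -(-1)*(1 + 6)/3 = -(-1)*7/3 = -1/3*(-7) = 7/3 ≈ 2.3333)
f = 4/3 (f = 7/3 - (-5 + 6) = 7/3 - 1*1 = 7/3 - 1 = 4/3 ≈ 1.3333)
r(K, A) = A*K
r(f, -42)*u(1, -6) = (-42*4/3)*(1 - 6) = -56*(-5) = 280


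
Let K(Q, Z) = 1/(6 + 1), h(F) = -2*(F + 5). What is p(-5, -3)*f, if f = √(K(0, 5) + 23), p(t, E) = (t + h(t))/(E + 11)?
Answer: -45*√14/56 ≈ -3.0067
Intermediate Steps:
h(F) = -10 - 2*F (h(F) = -2*(5 + F) = -10 - 2*F)
p(t, E) = (-10 - t)/(11 + E) (p(t, E) = (t + (-10 - 2*t))/(E + 11) = (-10 - t)/(11 + E))
K(Q, Z) = ⅐ (K(Q, Z) = 1/7 = ⅐)
f = 9*√14/7 (f = √(⅐ + 23) = √(162/7) = 9*√14/7 ≈ 4.8107)
p(-5, -3)*f = ((-10 - 1*(-5))/(11 - 3))*(9*√14/7) = ((-10 + 5)/8)*(9*√14/7) = ((⅛)*(-5))*(9*√14/7) = -45*√14/56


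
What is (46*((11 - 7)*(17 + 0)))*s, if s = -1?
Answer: -3128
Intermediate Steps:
(46*((11 - 7)*(17 + 0)))*s = (46*((11 - 7)*(17 + 0)))*(-1) = (46*(4*17))*(-1) = (46*68)*(-1) = 3128*(-1) = -3128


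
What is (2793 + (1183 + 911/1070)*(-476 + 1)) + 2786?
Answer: -119144589/214 ≈ -5.5675e+5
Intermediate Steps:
(2793 + (1183 + 911/1070)*(-476 + 1)) + 2786 = (2793 + (1183 + 911*(1/1070))*(-475)) + 2786 = (2793 + (1183 + 911/1070)*(-475)) + 2786 = (2793 + (1266721/1070)*(-475)) + 2786 = (2793 - 120338495/214) + 2786 = -119740793/214 + 2786 = -119144589/214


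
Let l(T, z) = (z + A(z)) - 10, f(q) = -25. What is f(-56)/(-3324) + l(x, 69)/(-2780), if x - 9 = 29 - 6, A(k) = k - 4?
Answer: -85669/2310180 ≈ -0.037083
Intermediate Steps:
A(k) = -4 + k
x = 32 (x = 9 + (29 - 6) = 9 + 23 = 32)
l(T, z) = -14 + 2*z (l(T, z) = (z + (-4 + z)) - 10 = (-4 + 2*z) - 10 = -14 + 2*z)
f(-56)/(-3324) + l(x, 69)/(-2780) = -25/(-3324) + (-14 + 2*69)/(-2780) = -25*(-1/3324) + (-14 + 138)*(-1/2780) = 25/3324 + 124*(-1/2780) = 25/3324 - 31/695 = -85669/2310180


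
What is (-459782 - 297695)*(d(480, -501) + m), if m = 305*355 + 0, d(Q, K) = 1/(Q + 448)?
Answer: -76110683735877/928 ≈ -8.2016e+10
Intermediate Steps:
d(Q, K) = 1/(448 + Q)
m = 108275 (m = 108275 + 0 = 108275)
(-459782 - 297695)*(d(480, -501) + m) = (-459782 - 297695)*(1/(448 + 480) + 108275) = -757477*(1/928 + 108275) = -757477*100479201/928 = -76110683735877/928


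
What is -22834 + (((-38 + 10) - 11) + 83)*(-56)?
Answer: -25298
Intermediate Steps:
-22834 + (((-38 + 10) - 11) + 83)*(-56) = -22834 + ((-28 - 11) + 83)*(-56) = -22834 + (-39 + 83)*(-56) = -22834 + 44*(-56) = -22834 - 2464 = -25298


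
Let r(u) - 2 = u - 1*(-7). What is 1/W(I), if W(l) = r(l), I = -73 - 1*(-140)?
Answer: 1/76 ≈ 0.013158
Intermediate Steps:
I = 67 (I = -73 + 140 = 67)
r(u) = 9 + u (r(u) = 2 + (u - 1*(-7)) = 2 + (u + 7) = 2 + (7 + u) = 9 + u)
W(l) = 9 + l
1/W(I) = 1/(9 + 67) = 1/76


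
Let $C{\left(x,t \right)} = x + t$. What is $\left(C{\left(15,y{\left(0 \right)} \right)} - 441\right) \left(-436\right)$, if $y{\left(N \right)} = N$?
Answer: $185736$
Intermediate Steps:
$C{\left(x,t \right)} = t + x$
$\left(C{\left(15,y{\left(0 \right)} \right)} - 441\right) \left(-436\right) = \left(\left(0 + 15\right) - 441\right) \left(-436\right) = \left(15 - 441\right) \left(-436\right) = \left(-426\right) \left(-436\right) = 185736$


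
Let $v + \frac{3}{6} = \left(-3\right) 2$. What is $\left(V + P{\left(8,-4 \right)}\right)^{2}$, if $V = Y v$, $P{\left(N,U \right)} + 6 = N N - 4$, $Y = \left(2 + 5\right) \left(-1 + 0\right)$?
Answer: $\frac{39601}{4} \approx 9900.3$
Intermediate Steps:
$Y = -7$ ($Y = 7 \left(-1\right) = -7$)
$P{\left(N,U \right)} = -10 + N^{2}$ ($P{\left(N,U \right)} = -6 + \left(N N - 4\right) = -6 + \left(N^{2} - 4\right) = -6 + \left(-4 + N^{2}\right) = -10 + N^{2}$)
$v = - \frac{13}{2}$ ($v = - \frac{1}{2} - 6 = - \frac{13}{2} \approx -6.5$)
$V = \frac{91}{2}$ ($V = \left(-7\right) \left(- \frac{13}{2}\right) = \frac{91}{2} \approx 45.5$)
$\left(V + P{\left(8,-4 \right)}\right)^{2} = \left(\frac{91}{2} - \left(10 - 8^{2}\right)\right)^{2} = \left(\frac{91}{2} + \left(-10 + 64\right)\right)^{2} = \left(\frac{91}{2} + 54\right)^{2} = \left(\frac{199}{2}\right)^{2} = \frac{39601}{4}$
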